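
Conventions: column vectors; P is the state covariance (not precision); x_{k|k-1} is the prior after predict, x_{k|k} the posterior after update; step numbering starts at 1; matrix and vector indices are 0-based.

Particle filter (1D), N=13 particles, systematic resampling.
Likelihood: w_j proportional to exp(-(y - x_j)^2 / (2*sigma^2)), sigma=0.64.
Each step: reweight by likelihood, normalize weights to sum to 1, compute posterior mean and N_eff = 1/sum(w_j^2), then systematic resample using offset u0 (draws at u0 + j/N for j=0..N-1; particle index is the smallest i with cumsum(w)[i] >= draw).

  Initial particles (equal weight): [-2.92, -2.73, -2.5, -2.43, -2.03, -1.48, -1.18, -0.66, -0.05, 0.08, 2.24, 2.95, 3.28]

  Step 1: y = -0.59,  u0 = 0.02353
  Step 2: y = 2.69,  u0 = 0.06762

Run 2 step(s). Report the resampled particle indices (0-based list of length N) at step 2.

step 1: w=[0.0004, 0.0011, 0.0034, 0.0047, 0.0233, 0.1112, 0.1912, 0.2907, 0.2049, 0.1691, 0.0000, 0.0000, 0.0000]  mean=-0.6501  Neff=4.8875  idx=[4, 5, 6, 6, 6, 7, 7, 7, 8, 8, 8, 9, 9]
step 2: w=[0.0000, 0.0000, 0.0000, 0.0000, 0.0000, 0.0014, 0.0014, 0.0014, 0.1297, 0.1297, 0.1297, 0.3033, 0.3033]  mean=0.0263  Neff=4.2653  idx=[8, 9, 9, 10, 10, 11, 11, 11, 11, 12, 12, 12, 12]

resampled_idx = [8, 9, 9, 10, 10, 11, 11, 11, 11, 12, 12, 12, 12]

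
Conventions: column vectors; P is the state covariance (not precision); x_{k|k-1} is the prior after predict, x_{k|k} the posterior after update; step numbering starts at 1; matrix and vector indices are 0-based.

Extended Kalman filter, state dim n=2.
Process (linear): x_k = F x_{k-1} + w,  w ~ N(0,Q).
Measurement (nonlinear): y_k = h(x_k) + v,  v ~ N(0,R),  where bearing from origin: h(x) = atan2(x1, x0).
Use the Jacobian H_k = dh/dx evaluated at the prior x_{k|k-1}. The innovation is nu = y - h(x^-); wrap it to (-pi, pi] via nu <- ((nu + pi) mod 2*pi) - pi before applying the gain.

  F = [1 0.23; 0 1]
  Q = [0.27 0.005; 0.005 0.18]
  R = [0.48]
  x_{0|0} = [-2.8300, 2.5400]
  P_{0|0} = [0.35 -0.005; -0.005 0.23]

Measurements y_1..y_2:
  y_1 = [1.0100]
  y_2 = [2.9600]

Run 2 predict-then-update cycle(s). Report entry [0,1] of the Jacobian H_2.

H_jac[0,1] = -0.1359

step 1: x^-=[-2.2458, 2.5400]  P^-=[0.6299 0.0529; 0.0529 0.4100]  H_jac=[-0.2210 -0.1954]  S=[0.5310]  K=[-0.2816; -0.1729]  nu=[-1.2848]  x^+=[-1.8840, 2.7621]  P^+=[0.5878 0.0271; 0.0271 0.3941]
step 2: x^-=[-1.2487, 2.7621]  P^-=[0.8911 0.1227; 0.1227 0.5741]  H_jac=[-0.3006 -0.1359]  S=[0.5811]  K=[-0.4896; -0.1977]  nu=[0.9646]  x^+=[-1.7210, 2.5714]  P^+=[0.7518 0.0664; 0.0664 0.5514]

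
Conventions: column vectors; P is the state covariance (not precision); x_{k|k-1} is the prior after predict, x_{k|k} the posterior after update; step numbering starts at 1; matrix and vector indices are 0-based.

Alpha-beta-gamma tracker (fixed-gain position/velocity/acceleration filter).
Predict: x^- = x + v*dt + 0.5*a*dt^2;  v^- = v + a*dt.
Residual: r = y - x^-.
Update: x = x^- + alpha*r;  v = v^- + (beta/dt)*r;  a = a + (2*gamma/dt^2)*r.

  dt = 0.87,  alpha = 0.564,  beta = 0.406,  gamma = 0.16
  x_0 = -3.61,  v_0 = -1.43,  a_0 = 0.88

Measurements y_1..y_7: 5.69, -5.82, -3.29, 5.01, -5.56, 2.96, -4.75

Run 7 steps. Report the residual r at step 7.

step 1: x_pred=-4.5211  r=10.2111  x^+=1.2380  v^+=4.1008  a^+=5.1970
step 2: x_pred=6.7724  r=-12.5924  x^+=-0.3297  v^+=2.7457  a^+=-0.1268
step 3: x_pred=2.0111  r=-5.3011  x^+=-0.9787  v^+=0.1615  a^+=-2.3680
step 4: x_pred=-1.7344  r=6.7444  x^+=2.0695  v^+=1.2488  a^+=0.4834
step 5: x_pred=3.3388  r=-8.8988  x^+=-1.6801  v^+=-2.4835  a^+=-3.2788
step 6: x_pred=-5.0816  r=8.0416  x^+=-0.5461  v^+=-1.5833  a^+=0.1210
step 7: x_pred=-1.8778  r=-2.8722  x^+=-3.4977  v^+=-2.8184  a^+=-1.0933

resid = -2.8722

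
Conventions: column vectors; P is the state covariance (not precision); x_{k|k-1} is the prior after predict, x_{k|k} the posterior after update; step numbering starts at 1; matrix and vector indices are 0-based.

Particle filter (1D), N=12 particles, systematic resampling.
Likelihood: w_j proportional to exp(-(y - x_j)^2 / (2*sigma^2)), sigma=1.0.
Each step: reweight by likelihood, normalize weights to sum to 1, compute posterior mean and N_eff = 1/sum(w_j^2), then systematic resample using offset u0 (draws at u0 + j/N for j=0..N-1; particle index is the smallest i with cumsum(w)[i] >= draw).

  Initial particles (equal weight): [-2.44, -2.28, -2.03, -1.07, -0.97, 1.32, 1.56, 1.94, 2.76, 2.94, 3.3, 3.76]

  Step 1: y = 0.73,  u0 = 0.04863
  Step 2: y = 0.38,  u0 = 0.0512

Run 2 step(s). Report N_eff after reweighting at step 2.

step 1: w=[0.0024, 0.0039, 0.0080, 0.0716, 0.0853, 0.3040, 0.2563, 0.1740, 0.0461, 0.0315, 0.0133, 0.0037]  mean=1.2258  Neff=4.8980  idx=[3, 4, 5, 5, 5, 5, 6, 6, 6, 7, 7, 9]
step 2: w=[0.0641, 0.0738, 0.1180, 0.1180, 0.1180, 0.1180, 0.0915, 0.0915, 0.0915, 0.0544, 0.0544, 0.0069]  mean=1.1422  Neff=10.3828  idx=[0, 1, 2, 3, 4, 4, 5, 6, 7, 8, 9, 10]

N_eff = 10.3828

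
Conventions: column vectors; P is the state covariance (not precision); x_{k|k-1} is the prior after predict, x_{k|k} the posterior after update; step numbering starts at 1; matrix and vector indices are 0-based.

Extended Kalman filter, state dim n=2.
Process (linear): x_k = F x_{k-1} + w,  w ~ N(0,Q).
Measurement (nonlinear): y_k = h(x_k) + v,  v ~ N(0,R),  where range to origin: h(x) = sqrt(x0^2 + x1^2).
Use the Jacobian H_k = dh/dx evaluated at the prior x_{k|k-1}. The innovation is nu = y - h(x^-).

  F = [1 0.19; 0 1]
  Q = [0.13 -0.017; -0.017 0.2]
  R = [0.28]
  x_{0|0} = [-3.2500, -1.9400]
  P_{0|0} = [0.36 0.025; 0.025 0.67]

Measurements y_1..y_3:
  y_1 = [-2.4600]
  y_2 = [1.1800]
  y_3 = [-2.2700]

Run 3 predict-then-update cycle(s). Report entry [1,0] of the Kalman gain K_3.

K[1,0] = 0.5645

step 1: x^-=[-3.6186, -1.9400]  P^-=[0.5237 0.1353; 0.1353 0.8700]  H_jac=[-0.8813 -0.4725]  S=[0.9937]  K=[-0.5288; -0.5337]  nu=[-6.5658]  x^+=[-0.1465, 1.5641]  P^+=[0.2458 -0.1451; -0.1451 0.5870]
step 2: x^-=[0.1506, 1.5641]  P^-=[0.3419 -0.0506; -0.0506 0.7870]  H_jac=[0.0959 0.9954]  S=[1.0532]  K=[-0.0167; 0.7392]  nu=[-0.3913]  x^+=[0.1572, 1.2748]  P^+=[0.3416 -0.0376; -0.0376 0.2115]
step 3: x^-=[0.3994, 1.2748]  P^-=[0.4649 -0.0144; -0.0144 0.4115]  H_jac=[0.2990 0.9543]  S=[0.6881]  K=[0.1820; 0.5645]  nu=[-3.6059]  x^+=[-0.2569, -0.7606]  P^+=[0.4421 -0.0851; -0.0851 0.1923]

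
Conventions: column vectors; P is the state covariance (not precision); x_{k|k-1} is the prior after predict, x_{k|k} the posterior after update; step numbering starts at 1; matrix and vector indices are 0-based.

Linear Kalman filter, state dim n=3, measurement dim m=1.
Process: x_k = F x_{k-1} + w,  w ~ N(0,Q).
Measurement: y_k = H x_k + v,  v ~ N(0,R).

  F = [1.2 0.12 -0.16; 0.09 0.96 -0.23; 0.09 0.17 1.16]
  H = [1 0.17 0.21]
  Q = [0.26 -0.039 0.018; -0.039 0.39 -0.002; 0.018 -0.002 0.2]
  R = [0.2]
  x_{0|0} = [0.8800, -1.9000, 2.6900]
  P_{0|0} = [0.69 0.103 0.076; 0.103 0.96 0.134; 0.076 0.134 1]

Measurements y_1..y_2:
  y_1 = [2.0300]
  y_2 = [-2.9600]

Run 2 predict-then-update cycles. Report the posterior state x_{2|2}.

x_post = [-2.1689, -4.1486, 4.6434]

step 1: x^-=[0.3976, -2.3635, 2.8766]  P^-=[1.2884 0.2563 0.0683; 0.2563 1.2887 0.0543; 0.0683 0.0543 1.6508]  S=[1.7181]  K=[0.7836; 0.2833; 0.2469]  nu=[1.4301]  x^+=[1.5182, -1.9583, 3.2297]  P^+=[0.2334 -0.1251 -0.2641; -0.1251 1.1508 -0.0659; -0.2641 -0.0659 1.5461]
step 2: x^-=[1.0701, -2.4862, 3.5502]  P^-=[0.7202 0.1188 -0.6183; 0.1188 1.5527 -0.3304; -0.6183 -0.3304 2.2306]  S=[0.8206]  K=[0.7441; 0.3819; -0.2511]  nu=[-4.3530]  x^+=[-2.1689, -4.1486, 4.6434]  P^+=[0.2659 -0.1144 -0.4650; -0.1144 1.4330 -0.2517; -0.4650 -0.2517 2.1788]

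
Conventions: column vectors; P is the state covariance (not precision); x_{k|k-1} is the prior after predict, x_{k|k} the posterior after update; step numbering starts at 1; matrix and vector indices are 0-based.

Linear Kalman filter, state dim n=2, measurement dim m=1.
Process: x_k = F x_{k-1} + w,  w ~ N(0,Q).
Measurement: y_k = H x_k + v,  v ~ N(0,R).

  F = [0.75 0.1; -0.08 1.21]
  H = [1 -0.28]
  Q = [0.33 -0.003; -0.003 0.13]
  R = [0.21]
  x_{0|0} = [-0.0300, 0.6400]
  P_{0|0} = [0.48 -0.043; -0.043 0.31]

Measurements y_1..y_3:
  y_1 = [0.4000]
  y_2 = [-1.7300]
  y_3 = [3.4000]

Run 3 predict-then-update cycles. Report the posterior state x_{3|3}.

x_post = [2.1744, 0.6531]

step 1: x^-=[0.0415, 0.7768]  P^-=[0.5967 -0.0330; -0.0330 0.5953]  S=[0.8718]  K=[0.6950; -0.2290]  nu=[0.5760]  x^+=[0.4418, 0.6449]  P^+=[0.1756 0.1058; 0.1058 0.5495]
step 2: x^-=[0.3959, 0.7450]  P^-=[0.4501 0.1481; 0.1481 0.9152]  S=[0.6489]  K=[0.6297; -0.1667]  nu=[-1.9173]  x^+=[-0.8115, 1.0645]  P^+=[0.1928 0.2162; 0.2162 0.8972]
step 3: x^-=[-0.5022, 1.3530]  P^-=[0.4798 0.2885; 0.2885 1.4030]  S=[0.6383]  K=[0.6252; -0.1635]  nu=[4.2810]  x^+=[2.1744, 0.6531]  P^+=[0.2303 0.3537; 0.3537 1.3859]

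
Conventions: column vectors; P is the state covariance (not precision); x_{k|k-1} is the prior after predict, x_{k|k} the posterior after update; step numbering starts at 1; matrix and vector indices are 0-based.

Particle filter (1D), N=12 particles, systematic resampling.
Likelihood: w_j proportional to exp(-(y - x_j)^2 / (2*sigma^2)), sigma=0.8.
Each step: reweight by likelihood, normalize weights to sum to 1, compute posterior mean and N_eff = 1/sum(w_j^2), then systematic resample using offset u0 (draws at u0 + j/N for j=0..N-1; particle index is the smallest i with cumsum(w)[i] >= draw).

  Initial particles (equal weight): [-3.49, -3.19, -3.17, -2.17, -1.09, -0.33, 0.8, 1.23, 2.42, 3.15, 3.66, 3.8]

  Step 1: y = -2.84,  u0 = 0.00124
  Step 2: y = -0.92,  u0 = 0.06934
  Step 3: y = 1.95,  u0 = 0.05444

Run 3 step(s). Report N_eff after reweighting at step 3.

step 1: w=[0.2147, 0.2713, 0.2742, 0.2103, 0.0273, 0.0022, 0.0000, 0.0000, 0.0000, 0.0000, 0.0000, 0.0000]  mean=-2.9709  Neff=4.1687  idx=[0, 0, 0, 1, 1, 1, 2, 2, 2, 2, 3, 3]
step 2: w=[0.0078, 0.0078, 0.0078, 0.0242, 0.0242, 0.0242, 0.0260, 0.0260, 0.0260, 0.0260, 0.4001, 0.4001]  mean=-2.3788  Neff=3.0795  idx=[4, 8, 10, 10, 10, 10, 10, 11, 11, 11, 11, 11]
step 3: w=[0.0001, 0.0001, 0.1000, 0.1000, 0.1000, 0.1000, 0.1000, 0.1000, 0.1000, 0.1000, 0.1000, 0.1000]  mean=-2.1701  Neff=10.0027  idx=[2, 3, 4, 5, 5, 6, 7, 8, 9, 10, 10, 11]

N_eff = 10.0027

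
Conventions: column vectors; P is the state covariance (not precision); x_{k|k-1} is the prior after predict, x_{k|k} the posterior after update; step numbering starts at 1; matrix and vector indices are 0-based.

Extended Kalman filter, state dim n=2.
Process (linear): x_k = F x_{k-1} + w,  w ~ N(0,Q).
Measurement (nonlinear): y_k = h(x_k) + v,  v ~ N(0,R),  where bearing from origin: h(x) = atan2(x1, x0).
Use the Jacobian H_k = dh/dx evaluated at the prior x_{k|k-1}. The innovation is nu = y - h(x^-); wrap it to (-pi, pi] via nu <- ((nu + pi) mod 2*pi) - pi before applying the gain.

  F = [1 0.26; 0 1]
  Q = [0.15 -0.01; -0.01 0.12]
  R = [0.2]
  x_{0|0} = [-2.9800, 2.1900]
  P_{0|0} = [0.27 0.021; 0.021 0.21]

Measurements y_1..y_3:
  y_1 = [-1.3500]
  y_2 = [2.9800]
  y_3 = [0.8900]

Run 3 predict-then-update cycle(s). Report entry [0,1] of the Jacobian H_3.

step 1: x^-=[-2.4106, 2.1900]  P^-=[0.4451 0.0656; 0.0656 0.3300]  H_jac=[-0.2065 -0.2273]  S=[0.2422]  K=[-0.4410; -0.3656]  nu=[2.5291]  x^+=[-3.5260, 1.2653]  P^+=[0.3980 0.0265; 0.0265 0.2976]
step 2: x^-=[-3.1970, 1.2653]  P^-=[0.5819 0.0939; 0.0939 0.4176]  H_jac=[-0.1070 -0.2704]  S=[0.2426]  K=[-0.3614; -0.5069]  nu=[0.2153]  x^+=[-3.2748, 1.1562]  P^+=[0.5502 0.0495; 0.0495 0.3553]
step 3: x^-=[-2.9742, 1.1562]  P^-=[0.7500 0.1319; 0.1319 0.4753]  H_jac=[-0.1135 -0.2921]  S=[0.2590]  K=[-0.4776; -0.5939]  nu=[-1.8808]  x^+=[-2.0760, 2.2732]  P^+=[0.6909 0.0584; 0.0584 0.3840]

H_jac[0,1] = -0.2921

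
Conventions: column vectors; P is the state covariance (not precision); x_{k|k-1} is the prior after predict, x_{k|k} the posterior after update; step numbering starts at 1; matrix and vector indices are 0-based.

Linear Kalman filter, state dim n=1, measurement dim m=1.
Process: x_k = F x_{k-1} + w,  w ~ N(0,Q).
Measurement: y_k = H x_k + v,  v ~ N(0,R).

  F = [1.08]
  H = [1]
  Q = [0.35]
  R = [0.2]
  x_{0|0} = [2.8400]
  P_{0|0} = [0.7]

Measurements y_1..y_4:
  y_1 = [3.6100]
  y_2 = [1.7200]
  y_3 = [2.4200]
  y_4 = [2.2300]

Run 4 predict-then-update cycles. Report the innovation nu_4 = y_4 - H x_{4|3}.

innov = [-0.3959]

step 1: x^-=[3.0672]  P^-=[1.1665]  S=[1.3665]  K=[0.8536]  nu=[0.5428]  x^+=[3.5306]  P^+=[0.1707]
step 2: x^-=[3.8130]  P^-=[0.5491]  S=[0.7491]  K=[0.7330]  nu=[-2.0930]  x^+=[2.2788]  P^+=[0.1466]
step 3: x^-=[2.4611]  P^-=[0.5210]  S=[0.7210]  K=[0.7226]  nu=[-0.0411]  x^+=[2.4314]  P^+=[0.1445]
step 4: x^-=[2.6259]  P^-=[0.5186]  S=[0.7186]  K=[0.7217]  nu=[-0.3959]  x^+=[2.3402]  P^+=[0.1443]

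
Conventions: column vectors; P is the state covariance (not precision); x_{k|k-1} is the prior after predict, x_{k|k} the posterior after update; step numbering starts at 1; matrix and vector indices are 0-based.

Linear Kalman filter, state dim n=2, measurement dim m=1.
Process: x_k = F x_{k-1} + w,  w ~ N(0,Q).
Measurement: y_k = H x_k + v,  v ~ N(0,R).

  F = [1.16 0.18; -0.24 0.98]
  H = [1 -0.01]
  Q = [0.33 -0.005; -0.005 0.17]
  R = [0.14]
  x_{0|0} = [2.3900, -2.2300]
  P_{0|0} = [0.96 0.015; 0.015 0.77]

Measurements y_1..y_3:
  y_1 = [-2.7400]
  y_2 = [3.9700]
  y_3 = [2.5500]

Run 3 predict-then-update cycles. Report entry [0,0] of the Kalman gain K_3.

K[0,0] = 0.7923

step 1: x^-=[2.3710, -2.7590]  P^-=[1.6530 -0.1200; -0.1200 0.9577]  S=[1.7955]  K=[0.9213; -0.0722]  nu=[-5.1386]  x^+=[-2.3632, -2.3881]  P^+=[0.1290 -0.0006; -0.0006 0.9484]
step 2: x^-=[-3.1712, -1.7731]  P^-=[0.5340 0.1257; 0.1257 1.0886]  S=[0.6716]  K=[0.7933; 0.1710]  nu=[7.1234]  x^+=[2.4795, -0.5553]  P^+=[0.1114 0.0346; 0.0346 1.0689]
step 3: x^-=[2.7763, -1.1392]  P^-=[0.5290 0.1904; 0.1904 1.1867]  S=[0.6653]  K=[0.7923; 0.2684]  nu=[-0.2377]  x^+=[2.5880, -1.2030]  P^+=[0.1114 0.0490; 0.0490 1.1388]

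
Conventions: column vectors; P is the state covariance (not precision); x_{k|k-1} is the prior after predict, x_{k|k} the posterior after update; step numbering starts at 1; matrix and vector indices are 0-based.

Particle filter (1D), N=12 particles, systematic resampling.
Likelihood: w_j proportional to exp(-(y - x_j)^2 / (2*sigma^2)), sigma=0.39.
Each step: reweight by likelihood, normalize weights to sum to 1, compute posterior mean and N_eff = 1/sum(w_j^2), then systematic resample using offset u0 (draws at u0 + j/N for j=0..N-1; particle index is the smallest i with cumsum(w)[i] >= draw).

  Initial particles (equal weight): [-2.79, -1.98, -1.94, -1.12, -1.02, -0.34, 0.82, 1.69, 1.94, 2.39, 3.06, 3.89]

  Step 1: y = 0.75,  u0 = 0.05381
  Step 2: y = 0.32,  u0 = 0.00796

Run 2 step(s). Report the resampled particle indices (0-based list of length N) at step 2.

resampled_idx = [0, 1, 1, 2, 3, 4, 5, 6, 7, 8, 9, 10]

step 1: w=[0.0000, 0.0000, 0.0000, 0.0000, 0.0000, 0.0188, 0.9208, 0.0513, 0.0089, 0.0001, 0.0000, 0.0000]  mean=0.8528  Neff=1.1751  idx=[6, 6, 6, 6, 6, 6, 6, 6, 6, 6, 6, 7]
step 2: w=[0.0909, 0.0909, 0.0909, 0.0909, 0.0909, 0.0909, 0.0909, 0.0909, 0.0909, 0.0909, 0.0909, 0.0004]  mean=0.8204  Neff=11.0095  idx=[0, 1, 1, 2, 3, 4, 5, 6, 7, 8, 9, 10]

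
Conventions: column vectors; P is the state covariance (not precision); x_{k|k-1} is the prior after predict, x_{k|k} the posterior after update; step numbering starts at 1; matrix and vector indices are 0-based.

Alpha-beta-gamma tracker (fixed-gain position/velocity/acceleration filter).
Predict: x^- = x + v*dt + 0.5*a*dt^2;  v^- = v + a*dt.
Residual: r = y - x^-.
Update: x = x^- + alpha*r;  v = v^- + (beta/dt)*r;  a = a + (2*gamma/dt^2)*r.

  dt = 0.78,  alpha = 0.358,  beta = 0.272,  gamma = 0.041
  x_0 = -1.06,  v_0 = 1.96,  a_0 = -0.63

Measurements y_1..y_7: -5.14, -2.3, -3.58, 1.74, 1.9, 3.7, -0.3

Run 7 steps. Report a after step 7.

a_post = 0.6008

step 1: x_pred=0.2772  r=-5.4172  x^+=-1.6622  v^+=-0.4205  a^+=-1.3601
step 2: x_pred=-2.4039  r=0.1039  x^+=-2.3667  v^+=-1.4451  a^+=-1.3461
step 3: x_pred=-3.9034  r=0.3234  x^+=-3.7876  v^+=-2.3823  a^+=-1.3025
step 4: x_pred=-6.0421  r=7.7821  x^+=-3.2561  v^+=-0.6846  a^+=-0.2537
step 5: x_pred=-3.8672  r=5.7672  x^+=-1.8025  v^+=1.1287  a^+=0.5236
step 6: x_pred=-0.7629  r=4.4629  x^+=0.8348  v^+=3.0934  a^+=1.1251
step 7: x_pred=3.5900  r=-3.8900  x^+=2.1974  v^+=2.6145  a^+=0.6008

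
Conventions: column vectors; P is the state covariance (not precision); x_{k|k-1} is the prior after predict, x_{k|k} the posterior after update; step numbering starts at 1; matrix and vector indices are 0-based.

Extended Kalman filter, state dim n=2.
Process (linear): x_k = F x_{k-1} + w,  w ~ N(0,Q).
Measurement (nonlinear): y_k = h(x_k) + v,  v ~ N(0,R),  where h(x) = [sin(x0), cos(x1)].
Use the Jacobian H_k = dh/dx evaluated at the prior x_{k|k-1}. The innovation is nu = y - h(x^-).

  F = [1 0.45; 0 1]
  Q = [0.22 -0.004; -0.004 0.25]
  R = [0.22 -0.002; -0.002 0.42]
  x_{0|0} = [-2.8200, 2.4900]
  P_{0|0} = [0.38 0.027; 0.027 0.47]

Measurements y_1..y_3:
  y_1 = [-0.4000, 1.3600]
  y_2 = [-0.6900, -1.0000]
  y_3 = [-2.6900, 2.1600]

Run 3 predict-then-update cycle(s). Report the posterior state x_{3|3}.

step 1: x^-=[-1.6995, 2.4900]  P^-=[0.7195 0.2345; 0.2345 0.7200]  H_jac=[-0.1283 0.0000; 0.0000 -0.6065]  S=[0.2319 0.0163; 0.0163 0.6848]  K=[-0.3844 -0.1985; -0.0853 -0.6356]  nu=[0.5917, 2.1551]  x^+=[-2.3548, 1.0698]  P^+=[0.6557 0.1362; 0.1362 0.4399]
step 2: x^-=[-1.8734, 1.0698]  P^-=[1.0874 0.3302; 0.3302 0.6899]  H_jac=[-0.2980 0.0000; 0.0000 -0.8771]  S=[0.3166 0.0843; 0.0843 0.9507]  K=[-0.9654 -0.2190; -0.1448 -0.6236]  nu=[0.2646, -1.4803]  x^+=[-1.8046, 1.9546]  P^+=[0.7111 0.1027; 0.1027 0.2983]
step 3: x^-=[-0.9251, 1.9546]  P^-=[1.0839 0.2329; 0.2329 0.5483]  H_jac=[0.6018 0.0000; 0.0000 -0.9272]  S=[0.6125 -0.1320; -0.1320 0.8914]  K=[1.0461 -0.0874; 0.1094 -0.5541]  nu=[-1.8913, 2.5345]  x^+=[-3.1251, 0.3432]  P^+=[0.3827 0.0418; 0.0418 0.2512]

x_post = [-3.1251, 0.3432]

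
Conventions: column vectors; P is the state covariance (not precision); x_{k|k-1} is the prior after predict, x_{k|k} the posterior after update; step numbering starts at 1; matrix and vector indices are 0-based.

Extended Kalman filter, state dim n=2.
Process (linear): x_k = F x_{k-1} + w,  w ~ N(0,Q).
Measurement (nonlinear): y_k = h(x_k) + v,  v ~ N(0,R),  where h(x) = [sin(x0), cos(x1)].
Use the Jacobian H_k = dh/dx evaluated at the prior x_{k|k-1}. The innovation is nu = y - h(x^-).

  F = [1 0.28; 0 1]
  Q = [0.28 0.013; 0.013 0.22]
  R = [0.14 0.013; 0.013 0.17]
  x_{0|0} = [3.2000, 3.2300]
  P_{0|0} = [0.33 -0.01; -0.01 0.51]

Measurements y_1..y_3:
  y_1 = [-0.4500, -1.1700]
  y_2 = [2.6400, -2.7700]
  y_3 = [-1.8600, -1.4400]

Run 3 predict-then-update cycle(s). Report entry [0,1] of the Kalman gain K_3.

step 1: x^-=[4.1044, 3.2300]  P^-=[0.6444 0.1458; 0.1458 0.7300]  H_jac=[-0.5712 0.0000; 0.0000 0.0883]  S=[0.3503 0.0056; 0.0056 0.1757]  K=[-1.0526 0.1071; -0.2438 0.3747]  nu=[0.3708, -0.1739]  x^+=[3.6955, 3.0744]  P^+=[0.2556 0.0512; 0.0512 0.6855]
step 2: x^-=[4.5563, 3.0744]  P^-=[0.6180 0.2562; 0.2562 0.9055]  H_jac=[-0.1555 0.0000; 0.0000 -0.0671]  S=[0.1549 0.0157; 0.0157 0.1741]  K=[-0.6157 -0.0433; -0.2238 -0.3290]  nu=[3.6278, -1.7723]  x^+=[2.3995, 2.8457]  P^+=[0.5581 0.2290; 0.2290 0.8766]
step 3: x^-=[3.1963, 2.8457]  P^-=[1.0351 0.4875; 0.4875 1.0966]  H_jac=[-0.9985 0.0000; 0.0000 -0.2916]  S=[1.1720 0.1550; 0.1550 0.2633]  K=[-0.8789 -0.0227; -0.2762 -1.0522]  nu=[-1.8053, -0.4835]  x^+=[4.7939, 3.8530]  P^+=[0.1235 0.0524; 0.0524 0.6257]

K[0,1] = -0.0227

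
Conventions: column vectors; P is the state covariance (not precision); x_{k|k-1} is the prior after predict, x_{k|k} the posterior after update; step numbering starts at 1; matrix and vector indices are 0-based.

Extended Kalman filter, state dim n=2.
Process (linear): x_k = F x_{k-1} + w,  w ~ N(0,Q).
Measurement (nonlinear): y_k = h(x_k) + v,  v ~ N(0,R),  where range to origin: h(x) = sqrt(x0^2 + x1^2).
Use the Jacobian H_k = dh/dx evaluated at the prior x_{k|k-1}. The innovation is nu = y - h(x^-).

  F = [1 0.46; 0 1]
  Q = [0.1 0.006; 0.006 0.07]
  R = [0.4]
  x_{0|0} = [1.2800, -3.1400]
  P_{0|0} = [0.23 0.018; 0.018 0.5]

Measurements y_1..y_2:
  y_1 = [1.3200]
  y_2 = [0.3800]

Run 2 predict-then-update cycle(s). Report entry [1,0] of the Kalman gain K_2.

K[1,0] = -0.4131

step 1: x^-=[-0.1644, -3.1400]  P^-=[0.4524 0.2540; 0.2540 0.5700]  H_jac=[-0.0523 -0.9986]  S=[0.9962]  K=[-0.2784; -0.5847]  nu=[-1.8243]  x^+=[0.3434, -2.0733]  P^+=[0.3752 0.0919; 0.0919 0.2294]
step 2: x^-=[-0.6103, -2.0733]  P^-=[0.6082 0.2034; 0.2034 0.2994]  H_jac=[-0.2824 -0.9593]  S=[0.8342]  K=[-0.4398; -0.4131]  nu=[-1.7813]  x^+=[0.1730, -1.3374]  P^+=[0.4469 0.0518; 0.0518 0.1570]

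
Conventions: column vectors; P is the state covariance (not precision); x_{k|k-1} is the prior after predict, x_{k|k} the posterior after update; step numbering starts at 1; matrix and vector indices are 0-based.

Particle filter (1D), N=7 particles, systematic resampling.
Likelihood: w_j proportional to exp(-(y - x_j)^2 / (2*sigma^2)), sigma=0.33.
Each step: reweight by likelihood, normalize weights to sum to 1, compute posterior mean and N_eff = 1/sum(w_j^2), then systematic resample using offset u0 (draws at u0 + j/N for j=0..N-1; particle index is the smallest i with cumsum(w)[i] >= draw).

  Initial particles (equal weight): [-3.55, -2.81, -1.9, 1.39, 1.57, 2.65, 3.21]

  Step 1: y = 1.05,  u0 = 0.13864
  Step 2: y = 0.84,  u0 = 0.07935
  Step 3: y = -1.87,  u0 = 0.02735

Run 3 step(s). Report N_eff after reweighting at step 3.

step 1: w=[0.0000, 0.0000, 0.0000, 0.6706, 0.3294, 0.0000, 0.0000]  mean=1.4493  Neff=1.7916  idx=[3, 3, 3, 3, 4, 4, 4]
step 2: w=[0.1983, 0.1983, 0.1983, 0.1983, 0.0689, 0.0689, 0.0689]  mean=1.4272  Neff=5.8276  idx=[0, 1, 1, 2, 3, 4, 6]
step 3: w=[0.1997, 0.1997, 0.1997, 0.1997, 0.1997, 0.0008, 0.0008]  mean=1.3903  Neff=5.0157  idx=[0, 0, 1, 2, 2, 3, 4]

N_eff = 5.0157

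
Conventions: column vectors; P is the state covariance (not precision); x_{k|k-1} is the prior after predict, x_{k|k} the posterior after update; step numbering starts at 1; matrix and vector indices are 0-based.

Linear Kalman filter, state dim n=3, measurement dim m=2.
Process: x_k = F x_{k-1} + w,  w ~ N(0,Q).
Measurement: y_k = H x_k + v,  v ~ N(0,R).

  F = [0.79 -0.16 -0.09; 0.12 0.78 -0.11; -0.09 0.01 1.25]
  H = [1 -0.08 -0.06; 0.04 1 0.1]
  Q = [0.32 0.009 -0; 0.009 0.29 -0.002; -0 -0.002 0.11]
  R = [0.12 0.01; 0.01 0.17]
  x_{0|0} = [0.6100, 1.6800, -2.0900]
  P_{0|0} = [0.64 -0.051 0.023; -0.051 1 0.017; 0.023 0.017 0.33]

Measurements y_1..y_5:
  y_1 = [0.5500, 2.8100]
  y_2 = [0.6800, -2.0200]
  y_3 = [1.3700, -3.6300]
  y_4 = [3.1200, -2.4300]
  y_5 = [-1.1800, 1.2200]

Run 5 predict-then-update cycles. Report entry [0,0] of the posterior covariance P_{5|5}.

P_post[0,0] = 0.0949

step 1: x^-=[0.4012, 1.6135, -2.6506]  P^-=[0.7578 -0.0854 -0.0659; -0.0854 0.8985 -0.0227; -0.0659 -0.0227 0.6263]  S=[0.9072 -0.1254; -0.1254 1.0641]  K=[0.8531 0.0425; -0.0569 0.8324; -0.1090 0.0222]  nu=[0.1188, 1.4455]  x^+=[0.5641, 2.8099, -2.6315]  P^+=[0.1047 0.0096 0.0192; 0.0096 0.1465 -0.0595; 0.0192 -0.0595 0.6143]
step 2: x^-=[0.2328, 2.5489, -3.3120]  P^-=[0.3872 0.0137 -0.0455; 0.0137 0.3996 -0.1420; -0.0455 -0.1420 1.0649]  S=[0.5155 0.0060; 0.0060 0.5532]  K=[0.7539 0.0364; -0.0270 0.6979; -0.1893 -0.0654]  nu=[0.4523, -4.2470]  x^+=[0.4194, -0.4275, -3.1198]  P^+=[0.0932 0.0070 0.0298; 0.0070 0.1300 -0.1186; 0.0298 -0.1186 1.0439]
step 3: x^-=[0.6805, 0.0600, -3.9417]  P^-=[0.3805 0.0195 -0.0707; 0.0195 0.4039 -0.2568; -0.0707 -0.2568 1.7323]  S=[0.5122 0.0125; 0.0125 0.5415]  K=[0.7473 0.0338; -0.0121 0.7002; -0.2970 -0.1527]  nu=[0.4578, -3.3231]  x^+=[0.9103, -2.2724, -3.5704]  P^+=[0.0932 0.0047 0.0474; 0.0047 0.1385 -0.1981; 0.0474 -0.1981 1.6733]
step 4: x^-=[1.4041, -1.2705, -4.5677]  P^-=[0.3816 0.0257 -0.1080; 0.0257 0.4295 -0.4177; -0.1080 -0.4177 2.7097]  S=[0.5190 0.0182; 0.0182 0.5449]  K=[0.7428 0.0307; 0.0067 0.7133; -0.4478 -0.2624]  nu=[1.3402, -0.7589]  x^+=[2.3763, -1.8028, -4.9688]  P^+=[0.0939 0.0016 0.0728; 0.0016 0.1521 -0.3084; 0.0728 -0.3084 2.5639]
step 5: x^-=[2.6130, -0.5745, -6.4429]  P^-=[0.3837 0.0344 -0.1609; 0.0344 0.4662 -0.6432; -0.1609 -0.6432 4.0927]  S=[0.5290 0.0258; 0.0258 0.5506]  K=[0.7370 0.0266; 0.0318 0.7310; -0.6513 -0.4060]  nu=[-4.2255, 2.3342]  x^+=[-0.4392, 0.9974, -4.6385]  P^+=[0.0949 -0.0026 0.1071; -0.0026 0.1703 -0.4562; 0.1071 -0.4562 3.7639]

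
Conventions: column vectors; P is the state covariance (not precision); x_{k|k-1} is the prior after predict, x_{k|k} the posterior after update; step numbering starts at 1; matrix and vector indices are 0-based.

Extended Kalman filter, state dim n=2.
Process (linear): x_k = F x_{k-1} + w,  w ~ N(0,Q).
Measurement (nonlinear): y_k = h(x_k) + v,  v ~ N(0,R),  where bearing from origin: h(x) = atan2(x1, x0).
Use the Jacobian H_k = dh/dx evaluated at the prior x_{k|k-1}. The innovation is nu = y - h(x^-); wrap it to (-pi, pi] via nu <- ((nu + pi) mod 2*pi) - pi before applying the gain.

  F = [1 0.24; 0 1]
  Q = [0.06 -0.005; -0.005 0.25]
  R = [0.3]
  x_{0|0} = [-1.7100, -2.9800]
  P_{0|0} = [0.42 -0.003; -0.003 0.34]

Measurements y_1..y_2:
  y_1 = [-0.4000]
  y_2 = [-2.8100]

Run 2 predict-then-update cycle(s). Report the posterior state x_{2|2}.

step 1: x^-=[-2.4252, -2.9800]  P^-=[0.4981 0.0736; 0.0736 0.5900]  H_jac=[0.2019 -0.1643]  S=[0.3313]  K=[0.2670; -0.2477]  nu=[1.8539]  x^+=[-1.9302, -3.4392]  P^+=[0.4745 0.0955; 0.0955 0.5697]
step 2: x^-=[-2.7556, -3.4392]  P^-=[0.6132 0.2272; 0.2272 0.8197]  H_jac=[0.1771 -0.1419]  S=[0.3243]  K=[0.2354; -0.2345]  nu=[-0.5637]  x^+=[-2.8883, -3.3070]  P^+=[0.5952 0.2451; 0.2451 0.8018]

x_post = [-2.8883, -3.3070]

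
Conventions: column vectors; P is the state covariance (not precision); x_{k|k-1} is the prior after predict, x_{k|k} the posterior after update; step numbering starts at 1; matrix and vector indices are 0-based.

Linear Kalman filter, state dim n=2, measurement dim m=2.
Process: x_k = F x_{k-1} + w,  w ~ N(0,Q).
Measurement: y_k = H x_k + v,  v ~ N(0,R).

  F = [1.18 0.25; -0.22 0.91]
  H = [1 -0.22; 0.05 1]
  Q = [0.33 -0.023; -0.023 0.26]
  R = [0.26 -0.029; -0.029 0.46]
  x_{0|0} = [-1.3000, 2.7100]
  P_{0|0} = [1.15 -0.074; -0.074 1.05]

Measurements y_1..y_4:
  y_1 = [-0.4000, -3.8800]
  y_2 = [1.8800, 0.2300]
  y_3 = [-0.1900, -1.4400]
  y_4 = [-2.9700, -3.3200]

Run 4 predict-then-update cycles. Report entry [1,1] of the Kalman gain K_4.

step 1: x^-=[-0.8565, 2.7521]  P^-=[1.9532 -0.1581; -0.1581 1.2148]  S=[2.3416 -0.3549; -0.3549 1.6639]  K=[0.8717 0.1496; -0.0741 0.7095]  nu=[1.0620, -6.5893]  x^+=[-0.9168, -2.0020]  P^+=[0.2294 0.0321; 0.0321 0.3269]
step 2: x^-=[-1.5823, -1.6201]  P^-=[0.6887 0.0245; 0.0245 0.5290]  S=[0.9635 -0.0867; -0.0867 0.9932]  K=[0.7202 0.1222; -0.0477 0.5297]  nu=[3.1059, 1.9292]  x^+=[0.8903, -0.7463]  P^+=[0.1894 0.0259; 0.0259 0.2438]
step 3: x^-=[0.8640, -0.8750]  P^-=[0.6242 0.0096; 0.0096 0.4607]  S=[0.9023 -0.0896; -0.0896 0.9232]  K=[0.7006 0.1123; -0.0525 0.4944]  nu=[-1.2465, -0.6082]  x^+=[-0.0776, -1.1102]  P^+=[0.1838 0.0221; 0.0221 0.2278]
step 4: x^-=[-0.3691, -0.9932]  P^-=[0.6132 0.0037; 0.0037 0.4487]  S=[0.8933 -0.0934; -0.0934 0.9106]  K=[0.6970 0.1092; -0.0554 0.4873]  nu=[-2.8194, -2.3083]  x^+=[-2.5862, -1.9617]  P^+=[0.1826 0.0209; 0.0209 0.2247]

K[1,1] = 0.4873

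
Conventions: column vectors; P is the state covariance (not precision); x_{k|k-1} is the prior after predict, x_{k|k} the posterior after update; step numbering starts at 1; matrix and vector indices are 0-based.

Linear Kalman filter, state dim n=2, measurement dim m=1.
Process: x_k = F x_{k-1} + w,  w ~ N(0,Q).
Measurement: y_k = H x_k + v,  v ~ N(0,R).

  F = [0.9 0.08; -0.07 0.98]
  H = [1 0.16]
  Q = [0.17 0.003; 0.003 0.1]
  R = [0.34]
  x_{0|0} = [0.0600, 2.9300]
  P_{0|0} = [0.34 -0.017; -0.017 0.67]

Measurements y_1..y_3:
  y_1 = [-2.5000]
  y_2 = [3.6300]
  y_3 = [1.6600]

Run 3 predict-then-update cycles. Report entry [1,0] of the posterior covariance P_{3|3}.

P_post[1,0] = -0.0638

step 1: x^-=[0.2884, 2.8672]  P^-=[0.4472 0.0192; 0.0192 0.7475]  S=[0.8125]  K=[0.5542; 0.1708]  nu=[-3.2472]  x^+=[-1.5112, 2.3125]  P^+=[0.1977 -0.0577; -0.0577 0.7238]
step 2: x^-=[-1.1751, 2.3720]  P^-=[0.3264 -0.0033; -0.0033 0.8040]  S=[0.6860]  K=[0.4751; 0.1827]  nu=[4.4256]  x^+=[0.9275, 3.1807]  P^+=[0.1716 -0.0628; -0.0628 0.7811]
step 3: x^-=[1.0892, 3.0521]  P^-=[0.3049 -0.0017; -0.0017 0.8596]  S=[0.6664]  K=[0.4572; 0.2039]  nu=[0.0824]  x^+=[1.1269, 3.0690]  P^+=[0.1656 -0.0638; -0.0638 0.8319]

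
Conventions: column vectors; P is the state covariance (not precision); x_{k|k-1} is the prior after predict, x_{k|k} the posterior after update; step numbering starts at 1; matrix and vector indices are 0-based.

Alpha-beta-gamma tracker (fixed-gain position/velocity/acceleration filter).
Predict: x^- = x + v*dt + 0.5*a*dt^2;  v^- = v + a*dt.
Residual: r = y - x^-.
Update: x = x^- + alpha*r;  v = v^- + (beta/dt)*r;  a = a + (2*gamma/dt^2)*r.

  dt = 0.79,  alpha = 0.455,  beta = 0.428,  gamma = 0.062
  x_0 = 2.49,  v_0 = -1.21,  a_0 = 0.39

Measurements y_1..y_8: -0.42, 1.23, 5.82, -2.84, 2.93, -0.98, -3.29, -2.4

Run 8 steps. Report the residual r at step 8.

resid = 1.8583

step 1: x_pred=1.6558  r=-2.0758  x^+=0.7113  v^+=-2.0265  a^+=-0.0224
step 2: x_pred=-0.8966  r=2.1266  x^+=0.0710  v^+=-0.8921  a^+=0.4001
step 3: x_pred=-0.5089  r=6.3289  x^+=2.3707  v^+=2.8528  a^+=1.6576
step 4: x_pred=5.1417  r=-7.9817  x^+=1.5100  v^+=-0.1620  a^+=0.0717
step 5: x_pred=1.4045  r=1.5255  x^+=2.0986  v^+=0.7212  a^+=0.3748
step 6: x_pred=2.7853  r=-3.7653  x^+=1.0721  v^+=-1.0226  a^+=-0.3733
step 7: x_pred=0.1477  r=-3.4377  x^+=-1.4165  v^+=-3.1800  a^+=-1.0563
step 8: x_pred=-4.2583  r=1.8583  x^+=-3.4128  v^+=-3.0077  a^+=-0.6871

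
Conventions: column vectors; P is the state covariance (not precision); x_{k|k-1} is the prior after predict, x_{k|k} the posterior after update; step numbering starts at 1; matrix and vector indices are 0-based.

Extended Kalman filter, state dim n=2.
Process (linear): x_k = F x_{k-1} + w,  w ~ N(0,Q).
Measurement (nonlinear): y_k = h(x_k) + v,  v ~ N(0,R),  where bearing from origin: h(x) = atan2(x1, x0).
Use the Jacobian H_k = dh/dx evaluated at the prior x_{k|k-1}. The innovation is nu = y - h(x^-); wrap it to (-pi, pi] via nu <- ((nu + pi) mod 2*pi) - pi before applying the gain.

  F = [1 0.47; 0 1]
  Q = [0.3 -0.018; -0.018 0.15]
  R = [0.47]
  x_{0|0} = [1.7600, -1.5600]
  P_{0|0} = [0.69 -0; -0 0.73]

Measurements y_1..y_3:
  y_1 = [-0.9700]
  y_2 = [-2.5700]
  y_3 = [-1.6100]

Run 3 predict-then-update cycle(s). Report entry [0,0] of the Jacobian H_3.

H_jac[0,0] = 0.3158

step 1: x^-=[1.0268, -1.5600]  P^-=[1.1513 0.3251; 0.3251 0.8800]  H_jac=[0.4473 0.2944]  S=[0.8622]  K=[0.7082; 0.4691]  nu=[0.0187]  x^+=[1.0400, -1.5512]  P^+=[0.7188 0.0386; 0.0386 0.6903]
step 2: x^-=[0.3109, -1.5512]  P^-=[1.2076 0.3451; 0.3451 0.8403]  H_jac=[0.6197 0.1242]  S=[0.9999]  K=[0.7913; 0.3183]  nu=[-1.1970]  x^+=[-0.6363, -1.9322]  P^+=[0.5814 0.0932; 0.0932 0.7390]
step 3: x^-=[-1.5444, -1.9322]  P^-=[1.1323 0.4226; 0.4226 0.8890]  H_jac=[0.3158 -0.2524]  S=[0.5722]  K=[0.4385; -0.1590]  nu=[0.6351]  x^+=[-1.2659, -2.0332]  P^+=[1.0223 0.4624; 0.4624 0.8745]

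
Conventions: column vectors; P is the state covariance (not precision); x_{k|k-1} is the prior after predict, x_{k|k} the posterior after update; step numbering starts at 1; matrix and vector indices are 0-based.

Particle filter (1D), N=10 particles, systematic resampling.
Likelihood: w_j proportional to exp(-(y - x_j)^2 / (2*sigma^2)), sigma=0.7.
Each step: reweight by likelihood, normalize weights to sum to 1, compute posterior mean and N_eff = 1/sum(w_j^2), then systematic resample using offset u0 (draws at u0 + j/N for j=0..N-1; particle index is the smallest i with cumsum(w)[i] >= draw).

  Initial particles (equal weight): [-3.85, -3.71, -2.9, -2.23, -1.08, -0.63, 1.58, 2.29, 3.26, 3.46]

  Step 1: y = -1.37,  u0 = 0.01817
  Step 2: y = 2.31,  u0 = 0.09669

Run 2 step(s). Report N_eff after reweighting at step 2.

step 1: w=[0.0009, 0.0018, 0.0446, 0.2285, 0.4461, 0.2780, 0.0001, 0.0000, 0.0000, 0.0000]  mean=-1.3060  Neff=3.0258  idx=[2, 3, 3, 4, 4, 4, 4, 4, 5, 5]
step 2: w=[0.0000, 0.0000, 0.0000, 0.0240, 0.0240, 0.0240, 0.0240, 0.0240, 0.4399, 0.4399]  mean=-0.6841  Neff=2.5648  idx=[7, 8, 8, 8, 8, 9, 9, 9, 9, 9]

N_eff = 2.5648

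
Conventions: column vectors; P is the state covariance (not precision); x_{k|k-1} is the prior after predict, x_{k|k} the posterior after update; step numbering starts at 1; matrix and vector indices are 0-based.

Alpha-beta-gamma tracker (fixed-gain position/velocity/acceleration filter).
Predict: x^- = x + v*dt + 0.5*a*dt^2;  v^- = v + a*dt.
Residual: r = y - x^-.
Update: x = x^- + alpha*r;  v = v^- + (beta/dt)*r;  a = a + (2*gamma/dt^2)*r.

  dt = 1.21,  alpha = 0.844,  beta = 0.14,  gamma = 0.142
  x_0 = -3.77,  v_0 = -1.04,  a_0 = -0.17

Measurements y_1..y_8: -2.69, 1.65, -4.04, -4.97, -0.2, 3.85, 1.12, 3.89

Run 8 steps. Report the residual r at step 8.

resid = -0.5054

step 1: x_pred=-5.1528  r=2.4628  x^+=-3.0742  v^+=-0.9607  a^+=0.3077
step 2: x_pred=-4.0114  r=5.6614  x^+=0.7668  v^+=0.0667  a^+=1.4059
step 3: x_pred=1.8767  r=-5.9167  x^+=-3.1170  v^+=1.0832  a^+=0.2582
step 4: x_pred=-1.6173  r=-3.3527  x^+=-4.4470  v^+=1.0078  a^+=-0.3921
step 5: x_pred=-3.5146  r=3.3146  x^+=-0.7171  v^+=0.9168  a^+=0.2508
step 6: x_pred=0.5759  r=3.2741  x^+=3.3392  v^+=1.5991  a^+=0.8859
step 7: x_pred=5.9227  r=-4.8027  x^+=1.8692  v^+=2.1154  a^+=-0.0457
step 8: x_pred=4.3954  r=-0.5054  x^+=3.9688  v^+=2.0017  a^+=-0.1437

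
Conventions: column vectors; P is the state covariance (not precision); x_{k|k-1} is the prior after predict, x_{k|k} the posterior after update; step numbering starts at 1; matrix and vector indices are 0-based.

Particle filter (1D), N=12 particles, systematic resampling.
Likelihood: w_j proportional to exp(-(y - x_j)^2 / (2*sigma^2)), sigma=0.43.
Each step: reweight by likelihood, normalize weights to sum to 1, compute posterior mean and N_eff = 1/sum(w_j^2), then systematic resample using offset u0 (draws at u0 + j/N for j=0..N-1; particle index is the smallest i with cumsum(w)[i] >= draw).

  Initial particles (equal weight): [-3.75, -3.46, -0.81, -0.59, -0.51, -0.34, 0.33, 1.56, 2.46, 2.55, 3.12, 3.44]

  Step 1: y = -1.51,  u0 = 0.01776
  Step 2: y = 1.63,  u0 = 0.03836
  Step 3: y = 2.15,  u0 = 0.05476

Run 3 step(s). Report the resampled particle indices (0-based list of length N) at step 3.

resampled_idx = [2, 4, 5, 6, 6, 7, 8, 9, 9, 10, 11, 11]

step 1: w=[0.0000, 0.0001, 0.5792, 0.2209, 0.1458, 0.0538, 0.0002, 0.0000, 0.0000, 0.0000, 0.0000, 0.0000]  mean=-0.6923  Neff=2.4486  idx=[2, 2, 2, 2, 2, 2, 2, 3, 3, 3, 4, 4]
step 2: w=[0.0073, 0.0073, 0.0073, 0.0073, 0.0073, 0.0073, 0.0073, 0.1166, 0.1166, 0.1166, 0.2995, 0.2995]  mean=-0.5533  Neff=4.5327  idx=[5, 7, 8, 9, 9, 10, 10, 10, 11, 11, 11, 11]
step 3: w=[0.0013, 0.0377, 0.0377, 0.0377, 0.0377, 0.1212, 0.1212, 0.1212, 0.1212, 0.1212, 0.1212, 0.1212]  mean=-0.5224  Neff=9.2234  idx=[2, 4, 5, 6, 6, 7, 8, 9, 9, 10, 11, 11]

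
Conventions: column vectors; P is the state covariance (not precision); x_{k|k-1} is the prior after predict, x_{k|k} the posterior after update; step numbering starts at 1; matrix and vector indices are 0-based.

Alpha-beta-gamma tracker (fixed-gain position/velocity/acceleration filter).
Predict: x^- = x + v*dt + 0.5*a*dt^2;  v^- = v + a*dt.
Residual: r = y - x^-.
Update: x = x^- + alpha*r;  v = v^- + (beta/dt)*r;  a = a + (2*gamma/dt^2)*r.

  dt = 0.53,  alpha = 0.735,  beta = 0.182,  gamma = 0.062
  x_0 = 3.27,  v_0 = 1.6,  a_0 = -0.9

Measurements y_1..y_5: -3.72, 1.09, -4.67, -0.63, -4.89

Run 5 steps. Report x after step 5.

step 1: x_pred=3.9916  r=-7.7116  x^+=-1.6764  v^+=-1.5251  a^+=-4.3042
step 2: x_pred=-3.0893  r=4.1793  x^+=-0.0175  v^+=-2.3712  a^+=-2.4593
step 3: x_pred=-1.6197  r=-3.0503  x^+=-3.8617  v^+=-4.7221  a^+=-3.8058
step 4: x_pred=-6.8989  r=6.2689  x^+=-2.2913  v^+=-4.5865  a^+=-1.0385
step 5: x_pred=-4.8680  r=-0.0220  x^+=-4.8842  v^+=-5.1445  a^+=-1.0482

x_post = -4.8842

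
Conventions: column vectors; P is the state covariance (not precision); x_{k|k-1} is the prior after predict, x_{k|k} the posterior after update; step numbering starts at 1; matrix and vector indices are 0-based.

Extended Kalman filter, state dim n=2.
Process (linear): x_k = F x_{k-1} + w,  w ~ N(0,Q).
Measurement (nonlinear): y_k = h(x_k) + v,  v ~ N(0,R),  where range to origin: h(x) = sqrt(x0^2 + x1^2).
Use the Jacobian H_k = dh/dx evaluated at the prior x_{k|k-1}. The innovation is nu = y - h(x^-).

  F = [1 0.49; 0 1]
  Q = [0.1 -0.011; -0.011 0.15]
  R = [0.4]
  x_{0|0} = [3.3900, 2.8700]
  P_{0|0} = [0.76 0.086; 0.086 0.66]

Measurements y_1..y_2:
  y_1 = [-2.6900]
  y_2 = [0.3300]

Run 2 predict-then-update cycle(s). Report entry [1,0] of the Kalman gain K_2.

step 1: x^-=[4.7963, 2.8700]  P^-=[1.1027 0.3984; 0.3984 0.8100]  H_jac=[0.8581 0.5135]  S=[1.7766]  K=[0.6478; 0.4265]  nu=[-8.2794]  x^+=[-0.5668, -0.6614]  P^+=[0.3573 -0.0925; -0.0925 0.4868]
step 2: x^-=[-0.8908, -0.6614]  P^-=[0.4835 0.1351; 0.1351 0.6368]  H_jac=[-0.8029 -0.5961]  S=[1.0673]  K=[-0.4392; -0.4573]  nu=[-0.7795]  x^+=[-0.5485, -0.3049]  P^+=[0.2777 -0.0793; -0.0793 0.4136]

K[1,0] = -0.4573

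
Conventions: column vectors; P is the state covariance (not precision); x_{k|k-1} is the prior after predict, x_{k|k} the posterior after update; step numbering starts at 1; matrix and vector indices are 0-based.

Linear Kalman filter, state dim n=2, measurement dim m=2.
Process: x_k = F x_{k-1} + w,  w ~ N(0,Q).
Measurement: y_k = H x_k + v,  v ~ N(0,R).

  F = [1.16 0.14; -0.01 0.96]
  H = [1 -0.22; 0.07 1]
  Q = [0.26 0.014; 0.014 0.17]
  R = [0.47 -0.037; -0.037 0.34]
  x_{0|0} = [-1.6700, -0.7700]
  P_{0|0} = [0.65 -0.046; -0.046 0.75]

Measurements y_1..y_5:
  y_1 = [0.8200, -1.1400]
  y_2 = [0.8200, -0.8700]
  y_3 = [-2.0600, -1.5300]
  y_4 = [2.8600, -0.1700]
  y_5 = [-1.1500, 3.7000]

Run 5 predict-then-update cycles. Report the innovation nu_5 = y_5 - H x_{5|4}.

step 1: x^-=[-2.0450, -0.7225]  P^-=[1.1344 0.0561; 0.0561 0.8621]  S=[1.6214 -0.0920; -0.0920 1.2156]  K=[0.7014 0.1646; -0.0421 0.7093]  nu=[2.7060, -0.2743]  x^+=[-0.1923, -1.0311]  P^+=[0.3251 0.0072; 0.0072 0.2422]
step 2: x^-=[-0.3674, -0.9879]  P^-=[0.7046 0.0508; 0.0508 0.3931]  S=[1.1713 -0.0241; -0.0241 0.7437]  K=[0.5952 0.1540; -0.0195 0.5328]  nu=[0.9700, 0.1436]  x^+=[0.2321, -0.9303]  P^+=[0.2765 0.0110; 0.0110 0.1811]
step 3: x^-=[0.1390, -0.8954]  P^-=[0.6391 0.0473; 0.0473 0.3367]  S=[1.1046 -0.0197; -0.0197 0.6865]  K=[0.5719 0.1506; -0.0154 0.4949]  nu=[-2.3960, -0.6443]  x^+=[-1.3282, -1.1774]  P^+=[0.2657 0.0114; 0.0114 0.1680]
step 4: x^-=[-1.7056, -1.1171]  P^-=[0.6246 0.0462; 0.0462 0.3247]  S=[1.0899 -0.0192; -0.0192 0.6742]  K=[0.5663 0.1495; -0.0146 0.4859]  nu=[4.3198, 1.0665]  x^+=[0.9003, -0.6618]  P^+=[0.2632 0.0115; 0.0115 0.1650]
step 5: x^-=[0.9517, -0.6443]  P^-=[0.6211 0.0459; 0.0459 0.3218]  S=[1.0865 -0.0192; -0.0192 0.6713]  K=[0.5650 0.1492; -0.0144 0.4838]  nu=[-2.2435, 4.2777]  x^+=[0.3225, 1.4575]  P^+=[0.2625 0.0115; 0.0115 0.1642]

innov = [-2.2435, 4.2777]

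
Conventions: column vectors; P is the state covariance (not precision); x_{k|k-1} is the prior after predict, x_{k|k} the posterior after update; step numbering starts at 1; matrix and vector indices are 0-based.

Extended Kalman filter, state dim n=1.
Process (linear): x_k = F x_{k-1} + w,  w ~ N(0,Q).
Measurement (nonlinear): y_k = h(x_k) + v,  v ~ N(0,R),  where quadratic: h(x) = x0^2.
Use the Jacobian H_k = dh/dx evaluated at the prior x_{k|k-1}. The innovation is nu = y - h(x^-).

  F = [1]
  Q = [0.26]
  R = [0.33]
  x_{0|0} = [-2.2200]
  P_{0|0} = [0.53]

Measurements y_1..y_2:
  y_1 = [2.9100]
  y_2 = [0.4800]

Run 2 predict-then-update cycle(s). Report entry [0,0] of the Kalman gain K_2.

step 1: x^-=[-2.2200]  P^-=[0.7900]  H_jac=[-4.4400]  S=[15.9037]  K=[-0.2206]  nu=[-2.0184]  x^+=[-1.7748]  P^+=[0.0164]
step 2: x^-=[-1.7748]  P^-=[0.2764]  H_jac=[-3.5497]  S=[3.8126]  K=[-0.2573]  nu=[-2.6701]  x^+=[-1.0877]  P^+=[0.0239]

K[0,0] = -0.2573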